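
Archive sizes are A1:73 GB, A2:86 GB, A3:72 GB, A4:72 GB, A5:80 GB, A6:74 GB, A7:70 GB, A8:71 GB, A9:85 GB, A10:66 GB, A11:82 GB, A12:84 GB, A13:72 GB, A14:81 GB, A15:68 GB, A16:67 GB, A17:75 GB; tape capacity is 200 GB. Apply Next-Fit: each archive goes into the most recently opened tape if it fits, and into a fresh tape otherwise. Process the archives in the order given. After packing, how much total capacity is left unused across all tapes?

Put A1 (73 GB) in tape 1; 127 GB remain.
Put A2 (86 GB) in tape 1; 41 GB remain.
Put A3 (72 GB) in tape 2; 128 GB remain.
Put A4 (72 GB) in tape 2; 56 GB remain.
Put A5 (80 GB) in tape 3; 120 GB remain.
Put A6 (74 GB) in tape 3; 46 GB remain.
Put A7 (70 GB) in tape 4; 130 GB remain.
Put A8 (71 GB) in tape 4; 59 GB remain.
Put A9 (85 GB) in tape 5; 115 GB remain.
Put A10 (66 GB) in tape 5; 49 GB remain.
Put A11 (82 GB) in tape 6; 118 GB remain.
Put A12 (84 GB) in tape 6; 34 GB remain.
Put A13 (72 GB) in tape 7; 128 GB remain.
Put A14 (81 GB) in tape 7; 47 GB remain.
Put A15 (68 GB) in tape 8; 132 GB remain.
Put A16 (67 GB) in tape 8; 65 GB remain.
Put A17 (75 GB) in tape 9; 125 GB remain.
9 tapes × 200 GB = 1800 GB; used 1278 GB; unused 522 GB.

522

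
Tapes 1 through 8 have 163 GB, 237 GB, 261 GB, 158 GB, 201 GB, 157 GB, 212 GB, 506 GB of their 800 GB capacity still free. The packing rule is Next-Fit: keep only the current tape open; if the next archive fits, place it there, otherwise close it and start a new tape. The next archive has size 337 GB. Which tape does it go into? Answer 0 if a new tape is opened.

Next-Fit only looks at tape 8, which has 506 GB free.
337 GB fits there.

8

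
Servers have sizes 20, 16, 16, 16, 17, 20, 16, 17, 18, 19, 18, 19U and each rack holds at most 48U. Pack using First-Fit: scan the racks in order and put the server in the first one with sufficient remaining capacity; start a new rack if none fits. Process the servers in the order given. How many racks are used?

6 racks

rack 1: place 20U, 28U left
rack 1: place 16U, 12U left
rack 2: place 16U, 32U left
rack 2: place 16U, 16U left
rack 3: place 17U, 31U left
rack 3: place 20U, 11U left
rack 2: place 16U, 0U left
rack 4: place 17U, 31U left
rack 4: place 18U, 13U left
rack 5: place 19U, 29U left
rack 5: place 18U, 11U left
rack 6: place 19U, 29U left
Final racks: [20,16] [16,16,16] [17,20] [17,18] [19,18] [19].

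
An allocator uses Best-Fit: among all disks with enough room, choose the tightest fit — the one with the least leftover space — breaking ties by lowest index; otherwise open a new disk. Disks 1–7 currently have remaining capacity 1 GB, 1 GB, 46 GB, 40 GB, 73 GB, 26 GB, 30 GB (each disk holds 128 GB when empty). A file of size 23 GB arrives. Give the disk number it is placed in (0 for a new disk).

Disks with room: disk 3 (46 GB), disk 4 (40 GB), disk 5 (73 GB), disk 6 (26 GB), disk 7 (30 GB).
Tightest fit is disk 6 with 26 GB free.

6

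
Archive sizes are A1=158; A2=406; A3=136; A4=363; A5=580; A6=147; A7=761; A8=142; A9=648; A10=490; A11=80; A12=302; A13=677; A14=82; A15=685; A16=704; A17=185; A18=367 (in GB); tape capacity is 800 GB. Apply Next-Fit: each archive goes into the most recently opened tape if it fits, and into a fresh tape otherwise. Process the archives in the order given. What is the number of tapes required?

A1 (158 GB) → tape 1 (remaining 642 GB)
A2 (406 GB) → tape 1 (remaining 236 GB)
A3 (136 GB) → tape 1 (remaining 100 GB)
A4 (363 GB) → tape 2 (remaining 437 GB)
A5 (580 GB) → tape 3 (remaining 220 GB)
A6 (147 GB) → tape 3 (remaining 73 GB)
A7 (761 GB) → tape 4 (remaining 39 GB)
A8 (142 GB) → tape 5 (remaining 658 GB)
A9 (648 GB) → tape 5 (remaining 10 GB)
A10 (490 GB) → tape 6 (remaining 310 GB)
A11 (80 GB) → tape 6 (remaining 230 GB)
A12 (302 GB) → tape 7 (remaining 498 GB)
A13 (677 GB) → tape 8 (remaining 123 GB)
A14 (82 GB) → tape 8 (remaining 41 GB)
A15 (685 GB) → tape 9 (remaining 115 GB)
A16 (704 GB) → tape 10 (remaining 96 GB)
A17 (185 GB) → tape 11 (remaining 615 GB)
A18 (367 GB) → tape 11 (remaining 248 GB)
Final tapes: [158,406,136] [363] [580,147] [761] [142,648] [490,80] [302] [677,82] [685] [704] [185,367].

11 tapes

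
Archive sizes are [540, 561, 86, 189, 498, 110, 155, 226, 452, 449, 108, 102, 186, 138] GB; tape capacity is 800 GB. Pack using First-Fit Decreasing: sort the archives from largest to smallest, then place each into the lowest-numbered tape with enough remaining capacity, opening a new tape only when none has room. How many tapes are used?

Sorted descending: 561, 540, 498, 452, 449, 226, 189, 186, 155, 138, 110, 108, 102, 86.
tape 1: place 561 GB, 239 GB left
tape 2: place 540 GB, 260 GB left
tape 3: place 498 GB, 302 GB left
tape 4: place 452 GB, 348 GB left
tape 5: place 449 GB, 351 GB left
tape 1: place 226 GB, 13 GB left
tape 2: place 189 GB, 71 GB left
tape 3: place 186 GB, 116 GB left
tape 4: place 155 GB, 193 GB left
tape 4: place 138 GB, 55 GB left
tape 3: place 110 GB, 6 GB left
tape 5: place 108 GB, 243 GB left
tape 5: place 102 GB, 141 GB left
tape 5: place 86 GB, 55 GB left
Final tapes: [561,226] [540,189] [498,186,110] [452,155,138] [449,108,102,86].

5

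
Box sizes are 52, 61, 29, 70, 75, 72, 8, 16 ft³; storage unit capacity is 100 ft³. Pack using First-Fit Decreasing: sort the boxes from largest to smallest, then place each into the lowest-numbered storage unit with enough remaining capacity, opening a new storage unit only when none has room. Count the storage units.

5 storage units

Sorted descending: 75, 72, 70, 61, 52, 29, 16, 8.
Put 75 ft³ in storage unit 1; 25 ft³ remain.
Put 72 ft³ in storage unit 2; 28 ft³ remain.
Put 70 ft³ in storage unit 3; 30 ft³ remain.
Put 61 ft³ in storage unit 4; 39 ft³ remain.
Put 52 ft³ in storage unit 5; 48 ft³ remain.
Put 29 ft³ in storage unit 3; 1 ft³ remain.
Put 16 ft³ in storage unit 1; 9 ft³ remain.
Put 8 ft³ in storage unit 1; 1 ft³ remain.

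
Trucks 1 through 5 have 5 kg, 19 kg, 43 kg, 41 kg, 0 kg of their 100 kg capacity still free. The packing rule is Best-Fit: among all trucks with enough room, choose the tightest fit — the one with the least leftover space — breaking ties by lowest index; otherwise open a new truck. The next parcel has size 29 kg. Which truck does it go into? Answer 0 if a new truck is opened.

Trucks with room: truck 3 (43 kg), truck 4 (41 kg).
Tightest fit is truck 4 with 41 kg free.

4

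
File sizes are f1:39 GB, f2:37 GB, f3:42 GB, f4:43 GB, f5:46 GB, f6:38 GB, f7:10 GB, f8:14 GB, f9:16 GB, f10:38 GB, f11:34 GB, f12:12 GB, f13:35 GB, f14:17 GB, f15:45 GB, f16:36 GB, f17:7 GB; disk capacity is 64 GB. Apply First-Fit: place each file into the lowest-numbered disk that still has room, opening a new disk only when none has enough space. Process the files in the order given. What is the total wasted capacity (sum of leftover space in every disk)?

195

Put f1 (39 GB) in disk 1; 25 GB remain.
Put f2 (37 GB) in disk 2; 27 GB remain.
Put f3 (42 GB) in disk 3; 22 GB remain.
Put f4 (43 GB) in disk 4; 21 GB remain.
Put f5 (46 GB) in disk 5; 18 GB remain.
Put f6 (38 GB) in disk 6; 26 GB remain.
Put f7 (10 GB) in disk 1; 15 GB remain.
Put f8 (14 GB) in disk 1; 1 GB remain.
Put f9 (16 GB) in disk 2; 11 GB remain.
Put f10 (38 GB) in disk 7; 26 GB remain.
Put f11 (34 GB) in disk 8; 30 GB remain.
Put f12 (12 GB) in disk 3; 10 GB remain.
Put f13 (35 GB) in disk 9; 29 GB remain.
Put f14 (17 GB) in disk 4; 4 GB remain.
Put f15 (45 GB) in disk 10; 19 GB remain.
Put f16 (36 GB) in disk 11; 28 GB remain.
Put f17 (7 GB) in disk 2; 4 GB remain.
11 disks × 64 GB = 704 GB; used 509 GB; unused 195 GB.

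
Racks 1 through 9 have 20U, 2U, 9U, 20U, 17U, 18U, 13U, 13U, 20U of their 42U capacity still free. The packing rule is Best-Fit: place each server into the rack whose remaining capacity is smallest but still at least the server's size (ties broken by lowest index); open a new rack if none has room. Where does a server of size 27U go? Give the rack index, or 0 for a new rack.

No rack has ≥ 27U free, so a new rack is opened.

0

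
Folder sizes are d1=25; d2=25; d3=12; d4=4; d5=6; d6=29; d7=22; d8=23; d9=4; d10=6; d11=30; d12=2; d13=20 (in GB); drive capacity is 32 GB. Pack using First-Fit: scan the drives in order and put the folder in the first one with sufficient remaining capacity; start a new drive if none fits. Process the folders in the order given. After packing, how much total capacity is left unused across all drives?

48

drive 1: place d1 (25 GB), 7 GB left
drive 2: place d2 (25 GB), 7 GB left
drive 3: place d3 (12 GB), 20 GB left
drive 1: place d4 (4 GB), 3 GB left
drive 2: place d5 (6 GB), 1 GB left
drive 4: place d6 (29 GB), 3 GB left
drive 5: place d7 (22 GB), 10 GB left
drive 6: place d8 (23 GB), 9 GB left
drive 3: place d9 (4 GB), 16 GB left
drive 3: place d10 (6 GB), 10 GB left
drive 7: place d11 (30 GB), 2 GB left
drive 1: place d12 (2 GB), 1 GB left
drive 8: place d13 (20 GB), 12 GB left
8 drives × 32 GB = 256 GB; used 208 GB; unused 48 GB.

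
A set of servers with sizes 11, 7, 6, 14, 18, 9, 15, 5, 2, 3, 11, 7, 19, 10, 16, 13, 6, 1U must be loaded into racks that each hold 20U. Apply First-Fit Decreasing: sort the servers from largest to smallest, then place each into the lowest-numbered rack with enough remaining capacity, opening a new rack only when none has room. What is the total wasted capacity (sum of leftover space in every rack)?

7

Sorted descending: 19, 18, 16, 15, 14, 13, 11, 11, 10, 9, 7, 7, 6, 6, 5, 3, 2, 1.
19U → rack 1 (remaining 1U)
18U → rack 2 (remaining 2U)
16U → rack 3 (remaining 4U)
15U → rack 4 (remaining 5U)
14U → rack 5 (remaining 6U)
13U → rack 6 (remaining 7U)
11U → rack 7 (remaining 9U)
11U → rack 8 (remaining 9U)
10U → rack 9 (remaining 10U)
9U → rack 7 (remaining 0U)
7U → rack 6 (remaining 0U)
7U → rack 8 (remaining 2U)
6U → rack 5 (remaining 0U)
6U → rack 9 (remaining 4U)
5U → rack 4 (remaining 0U)
3U → rack 3 (remaining 1U)
2U → rack 2 (remaining 0U)
1U → rack 1 (remaining 0U)
9 racks × 20U = 180U; used 173U; unused 7U.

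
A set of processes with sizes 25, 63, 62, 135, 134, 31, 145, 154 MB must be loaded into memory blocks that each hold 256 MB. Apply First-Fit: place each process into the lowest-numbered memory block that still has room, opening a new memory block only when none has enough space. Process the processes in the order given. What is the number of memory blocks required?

memory block 1: place 25 MB, 231 MB left
memory block 1: place 63 MB, 168 MB left
memory block 1: place 62 MB, 106 MB left
memory block 2: place 135 MB, 121 MB left
memory block 3: place 134 MB, 122 MB left
memory block 1: place 31 MB, 75 MB left
memory block 4: place 145 MB, 111 MB left
memory block 5: place 154 MB, 102 MB left
Final memory blocks: [25,63,62,31] [135] [134] [145] [154].

5 memory blocks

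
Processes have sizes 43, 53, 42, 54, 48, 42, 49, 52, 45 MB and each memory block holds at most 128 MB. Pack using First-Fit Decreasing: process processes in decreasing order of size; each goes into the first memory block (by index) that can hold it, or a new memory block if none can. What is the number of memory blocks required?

4

Sorted descending: 54, 53, 52, 49, 48, 45, 43, 42, 42.
memory block 1: place 54 MB, 74 MB left
memory block 1: place 53 MB, 21 MB left
memory block 2: place 52 MB, 76 MB left
memory block 2: place 49 MB, 27 MB left
memory block 3: place 48 MB, 80 MB left
memory block 3: place 45 MB, 35 MB left
memory block 4: place 43 MB, 85 MB left
memory block 4: place 42 MB, 43 MB left
memory block 4: place 42 MB, 1 MB left
Final memory blocks: [54,53] [52,49] [48,45] [43,42,42].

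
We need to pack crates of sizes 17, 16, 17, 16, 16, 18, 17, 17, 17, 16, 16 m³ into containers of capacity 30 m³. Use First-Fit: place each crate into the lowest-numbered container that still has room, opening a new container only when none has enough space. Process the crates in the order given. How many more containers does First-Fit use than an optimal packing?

0

First-Fit: [17] [16] [17] [16] [16] [18] [17] [17] [17] [16] [16] → 11 containers.
11 crates exceed 15 m³ (half the capacity), and no two of those can share a container, so at least 11 containers are needed.
So 11 is already optimal.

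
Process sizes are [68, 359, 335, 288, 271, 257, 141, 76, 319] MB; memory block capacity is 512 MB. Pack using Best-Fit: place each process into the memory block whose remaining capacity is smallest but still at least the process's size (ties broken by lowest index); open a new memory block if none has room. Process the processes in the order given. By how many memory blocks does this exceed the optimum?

0

Best-Fit: [68,359,76] [335,141] [288] [271] [257] [319] → 6 memory blocks.
6 processes exceed 256 MB (half the capacity), and no two of those can share a memory block, so at least 6 memory blocks are needed.
So 6 is already optimal.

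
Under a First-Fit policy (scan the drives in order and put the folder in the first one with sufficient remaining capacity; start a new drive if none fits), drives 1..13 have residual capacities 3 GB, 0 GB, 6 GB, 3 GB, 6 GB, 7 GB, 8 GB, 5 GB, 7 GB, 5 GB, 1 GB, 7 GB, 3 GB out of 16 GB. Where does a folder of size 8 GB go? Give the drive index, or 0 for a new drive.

Drives with room: drive 7 (8 GB).
The first with room is drive 7.

7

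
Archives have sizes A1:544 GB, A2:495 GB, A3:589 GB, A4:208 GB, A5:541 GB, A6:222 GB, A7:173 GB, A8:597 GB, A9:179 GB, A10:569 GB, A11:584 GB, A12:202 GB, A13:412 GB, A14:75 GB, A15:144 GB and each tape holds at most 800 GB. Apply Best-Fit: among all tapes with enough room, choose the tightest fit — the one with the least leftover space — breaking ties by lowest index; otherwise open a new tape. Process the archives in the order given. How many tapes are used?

tape 1: place A1 (544 GB), 256 GB left
tape 2: place A2 (495 GB), 305 GB left
tape 3: place A3 (589 GB), 211 GB left
tape 3: place A4 (208 GB), 3 GB left
tape 4: place A5 (541 GB), 259 GB left
tape 1: place A6 (222 GB), 34 GB left
tape 4: place A7 (173 GB), 86 GB left
tape 5: place A8 (597 GB), 203 GB left
tape 5: place A9 (179 GB), 24 GB left
tape 6: place A10 (569 GB), 231 GB left
tape 7: place A11 (584 GB), 216 GB left
tape 7: place A12 (202 GB), 14 GB left
tape 8: place A13 (412 GB), 388 GB left
tape 4: place A14 (75 GB), 11 GB left
tape 6: place A15 (144 GB), 87 GB left
Final tapes: [544,222] [495] [589,208] [541,173,75] [597,179] [569,144] [584,202] [412].

8 tapes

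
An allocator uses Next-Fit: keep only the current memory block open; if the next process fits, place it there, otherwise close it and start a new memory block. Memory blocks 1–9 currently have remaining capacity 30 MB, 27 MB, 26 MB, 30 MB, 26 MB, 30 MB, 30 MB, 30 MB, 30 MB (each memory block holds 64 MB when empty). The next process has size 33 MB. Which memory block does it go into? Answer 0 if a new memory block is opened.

0

Next-Fit only looks at memory block 9, which has 30 MB free.
33 MB does not fit, so a new memory block is opened.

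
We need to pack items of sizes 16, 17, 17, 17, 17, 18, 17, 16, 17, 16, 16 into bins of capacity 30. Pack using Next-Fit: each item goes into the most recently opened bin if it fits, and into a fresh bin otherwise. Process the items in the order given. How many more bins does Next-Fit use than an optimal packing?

0

Next-Fit: [16] [17] [17] [17] [17] [18] [17] [16] [17] [16] [16] → 11 bins.
11 items exceed 15 (half the capacity), and no two of those can share a bin, so at least 11 bins are needed.
So 11 is already optimal.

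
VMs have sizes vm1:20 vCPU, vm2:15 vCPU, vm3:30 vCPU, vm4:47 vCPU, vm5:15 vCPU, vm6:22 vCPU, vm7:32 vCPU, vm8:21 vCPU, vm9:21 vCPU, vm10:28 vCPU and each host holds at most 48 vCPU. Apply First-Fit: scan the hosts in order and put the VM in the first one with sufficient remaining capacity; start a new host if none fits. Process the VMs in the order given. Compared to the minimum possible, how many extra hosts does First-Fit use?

1

First-Fit: [20,15] [30,15] [47] [22,21] [32] [21] [28] → 7 hosts.
Total size 251 vCPU; any packing needs at least ⌈251/48⌉ = 6 hosts.
An optimal packing achieves that bound: [47] [32,15] [30,15] [28,20] [22,21] [21] → 6 hosts.
Excess: 7 − 6 = 1.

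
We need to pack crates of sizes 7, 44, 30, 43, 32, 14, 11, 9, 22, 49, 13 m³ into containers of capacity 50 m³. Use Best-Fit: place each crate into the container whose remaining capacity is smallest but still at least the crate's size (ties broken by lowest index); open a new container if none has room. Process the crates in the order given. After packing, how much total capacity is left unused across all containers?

7 m³ → container 1 (remaining 43 m³)
44 m³ → container 2 (remaining 6 m³)
30 m³ → container 1 (remaining 13 m³)
43 m³ → container 3 (remaining 7 m³)
32 m³ → container 4 (remaining 18 m³)
14 m³ → container 4 (remaining 4 m³)
11 m³ → container 1 (remaining 2 m³)
9 m³ → container 5 (remaining 41 m³)
22 m³ → container 5 (remaining 19 m³)
49 m³ → container 6 (remaining 1 m³)
13 m³ → container 5 (remaining 6 m³)
6 containers × 50 m³ = 300 m³; used 274 m³; unused 26 m³.

26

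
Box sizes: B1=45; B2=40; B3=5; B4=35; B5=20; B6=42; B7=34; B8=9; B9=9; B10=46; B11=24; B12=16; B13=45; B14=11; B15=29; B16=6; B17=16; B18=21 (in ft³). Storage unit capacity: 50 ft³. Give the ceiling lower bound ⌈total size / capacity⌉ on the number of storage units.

Total size = 45 + 40 + 5 + 35 + 20 + 42 + 34 + 9 + 9 + 46 + 24 + 16 + 45 + 11 + 29 + 6 + 16 + 21 = 453 ft³.
⌈453 / 50⌉ = 10.

10 storage units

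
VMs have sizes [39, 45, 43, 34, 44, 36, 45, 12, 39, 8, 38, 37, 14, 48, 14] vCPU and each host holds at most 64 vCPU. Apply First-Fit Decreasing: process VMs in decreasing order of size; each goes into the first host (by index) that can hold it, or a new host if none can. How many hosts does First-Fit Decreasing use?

Sorted descending: 48, 45, 45, 44, 43, 39, 39, 38, 37, 36, 34, 14, 14, 12, 8.
Put 48 vCPU in host 1; 16 vCPU remain.
Put 45 vCPU in host 2; 19 vCPU remain.
Put 45 vCPU in host 3; 19 vCPU remain.
Put 44 vCPU in host 4; 20 vCPU remain.
Put 43 vCPU in host 5; 21 vCPU remain.
Put 39 vCPU in host 6; 25 vCPU remain.
Put 39 vCPU in host 7; 25 vCPU remain.
Put 38 vCPU in host 8; 26 vCPU remain.
Put 37 vCPU in host 9; 27 vCPU remain.
Put 36 vCPU in host 10; 28 vCPU remain.
Put 34 vCPU in host 11; 30 vCPU remain.
Put 14 vCPU in host 1; 2 vCPU remain.
Put 14 vCPU in host 2; 5 vCPU remain.
Put 12 vCPU in host 3; 7 vCPU remain.
Put 8 vCPU in host 4; 12 vCPU remain.
Final hosts: [48,14] [45,14] [45,12] [44,8] [43] [39] [39] [38] [37] [36] [34].

11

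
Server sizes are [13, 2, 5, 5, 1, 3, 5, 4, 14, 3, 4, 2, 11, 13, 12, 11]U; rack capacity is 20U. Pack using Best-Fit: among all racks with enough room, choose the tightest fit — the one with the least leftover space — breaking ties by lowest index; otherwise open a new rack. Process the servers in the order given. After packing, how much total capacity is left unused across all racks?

rack 1: place 13U, 7U left
rack 1: place 2U, 5U left
rack 1: place 5U, 0U left
rack 2: place 5U, 15U left
rack 2: place 1U, 14U left
rack 2: place 3U, 11U left
rack 2: place 5U, 6U left
rack 2: place 4U, 2U left
rack 3: place 14U, 6U left
rack 3: place 3U, 3U left
rack 4: place 4U, 16U left
rack 2: place 2U, 0U left
rack 4: place 11U, 5U left
rack 5: place 13U, 7U left
rack 6: place 12U, 8U left
rack 7: place 11U, 9U left
7 racks × 20U = 140U; used 108U; unused 32U.

32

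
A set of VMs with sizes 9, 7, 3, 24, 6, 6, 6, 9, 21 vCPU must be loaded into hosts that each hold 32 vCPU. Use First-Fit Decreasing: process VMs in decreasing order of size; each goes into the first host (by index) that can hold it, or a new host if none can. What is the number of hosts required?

3 hosts

Sorted descending: 24, 21, 9, 9, 7, 6, 6, 6, 3.
host 1: place 24 vCPU, 8 vCPU left
host 2: place 21 vCPU, 11 vCPU left
host 2: place 9 vCPU, 2 vCPU left
host 3: place 9 vCPU, 23 vCPU left
host 1: place 7 vCPU, 1 vCPU left
host 3: place 6 vCPU, 17 vCPU left
host 3: place 6 vCPU, 11 vCPU left
host 3: place 6 vCPU, 5 vCPU left
host 3: place 3 vCPU, 2 vCPU left
Final hosts: [24,7] [21,9] [9,6,6,6,3].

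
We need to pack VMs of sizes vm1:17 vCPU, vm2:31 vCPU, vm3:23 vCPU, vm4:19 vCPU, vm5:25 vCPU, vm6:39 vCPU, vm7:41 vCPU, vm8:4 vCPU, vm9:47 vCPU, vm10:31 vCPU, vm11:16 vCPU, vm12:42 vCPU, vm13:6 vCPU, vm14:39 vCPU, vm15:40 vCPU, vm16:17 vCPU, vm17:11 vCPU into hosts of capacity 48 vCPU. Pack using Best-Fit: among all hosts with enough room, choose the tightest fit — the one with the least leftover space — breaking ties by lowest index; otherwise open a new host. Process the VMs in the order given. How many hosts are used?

11

vm1 (17 vCPU) → host 1 (remaining 31 vCPU)
vm2 (31 vCPU) → host 1 (remaining 0 vCPU)
vm3 (23 vCPU) → host 2 (remaining 25 vCPU)
vm4 (19 vCPU) → host 2 (remaining 6 vCPU)
vm5 (25 vCPU) → host 3 (remaining 23 vCPU)
vm6 (39 vCPU) → host 4 (remaining 9 vCPU)
vm7 (41 vCPU) → host 5 (remaining 7 vCPU)
vm8 (4 vCPU) → host 2 (remaining 2 vCPU)
vm9 (47 vCPU) → host 6 (remaining 1 vCPU)
vm10 (31 vCPU) → host 7 (remaining 17 vCPU)
vm11 (16 vCPU) → host 7 (remaining 1 vCPU)
vm12 (42 vCPU) → host 8 (remaining 6 vCPU)
vm13 (6 vCPU) → host 8 (remaining 0 vCPU)
vm14 (39 vCPU) → host 9 (remaining 9 vCPU)
vm15 (40 vCPU) → host 10 (remaining 8 vCPU)
vm16 (17 vCPU) → host 3 (remaining 6 vCPU)
vm17 (11 vCPU) → host 11 (remaining 37 vCPU)
Final hosts: [17,31] [23,19,4] [25,17] [39] [41] [47] [31,16] [42,6] [39] [40] [11].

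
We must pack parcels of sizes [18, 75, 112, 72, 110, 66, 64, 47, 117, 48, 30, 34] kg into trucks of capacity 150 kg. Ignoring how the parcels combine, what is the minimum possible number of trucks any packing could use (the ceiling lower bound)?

Total size = 18 + 75 + 112 + 72 + 110 + 66 + 64 + 47 + 117 + 48 + 30 + 34 = 793 kg.
⌈793 / 150⌉ = 6.

6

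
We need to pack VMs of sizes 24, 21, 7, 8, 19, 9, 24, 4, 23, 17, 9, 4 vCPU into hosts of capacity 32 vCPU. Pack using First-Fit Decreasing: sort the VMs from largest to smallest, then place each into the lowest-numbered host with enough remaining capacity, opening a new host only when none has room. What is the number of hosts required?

6 hosts

Sorted descending: 24, 24, 23, 21, 19, 17, 9, 9, 8, 7, 4, 4.
24 vCPU → host 1 (remaining 8 vCPU)
24 vCPU → host 2 (remaining 8 vCPU)
23 vCPU → host 3 (remaining 9 vCPU)
21 vCPU → host 4 (remaining 11 vCPU)
19 vCPU → host 5 (remaining 13 vCPU)
17 vCPU → host 6 (remaining 15 vCPU)
9 vCPU → host 3 (remaining 0 vCPU)
9 vCPU → host 4 (remaining 2 vCPU)
8 vCPU → host 1 (remaining 0 vCPU)
7 vCPU → host 2 (remaining 1 vCPU)
4 vCPU → host 5 (remaining 9 vCPU)
4 vCPU → host 5 (remaining 5 vCPU)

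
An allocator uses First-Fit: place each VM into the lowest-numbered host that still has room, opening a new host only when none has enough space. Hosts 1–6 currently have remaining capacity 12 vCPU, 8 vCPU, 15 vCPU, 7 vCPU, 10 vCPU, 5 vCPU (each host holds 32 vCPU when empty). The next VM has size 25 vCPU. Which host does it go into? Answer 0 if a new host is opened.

0

No host has ≥ 25 vCPU free, so a new host is opened.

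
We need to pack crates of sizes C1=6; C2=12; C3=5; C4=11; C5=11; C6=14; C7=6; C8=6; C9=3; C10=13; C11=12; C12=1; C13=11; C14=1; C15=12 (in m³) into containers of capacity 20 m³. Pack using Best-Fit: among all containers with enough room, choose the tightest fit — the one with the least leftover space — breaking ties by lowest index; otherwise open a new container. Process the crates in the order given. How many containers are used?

container 1: place C1 (6 m³), 14 m³ left
container 1: place C2 (12 m³), 2 m³ left
container 2: place C3 (5 m³), 15 m³ left
container 2: place C4 (11 m³), 4 m³ left
container 3: place C5 (11 m³), 9 m³ left
container 4: place C6 (14 m³), 6 m³ left
container 4: place C7 (6 m³), 0 m³ left
container 3: place C8 (6 m³), 3 m³ left
container 3: place C9 (3 m³), 0 m³ left
container 5: place C10 (13 m³), 7 m³ left
container 6: place C11 (12 m³), 8 m³ left
container 1: place C12 (1 m³), 1 m³ left
container 7: place C13 (11 m³), 9 m³ left
container 1: place C14 (1 m³), 0 m³ left
container 8: place C15 (12 m³), 8 m³ left
Final containers: [6,12,1,1] [5,11] [11,6,3] [14,6] [13] [12] [11] [12].

8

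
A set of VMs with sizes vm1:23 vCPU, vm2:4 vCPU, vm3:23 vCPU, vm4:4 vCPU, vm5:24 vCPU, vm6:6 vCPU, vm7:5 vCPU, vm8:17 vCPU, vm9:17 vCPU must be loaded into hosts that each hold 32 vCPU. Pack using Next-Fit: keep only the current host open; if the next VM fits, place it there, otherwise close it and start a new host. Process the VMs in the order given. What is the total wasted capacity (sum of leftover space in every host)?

37

host 1: place vm1 (23 vCPU), 9 vCPU left
host 1: place vm2 (4 vCPU), 5 vCPU left
host 2: place vm3 (23 vCPU), 9 vCPU left
host 2: place vm4 (4 vCPU), 5 vCPU left
host 3: place vm5 (24 vCPU), 8 vCPU left
host 3: place vm6 (6 vCPU), 2 vCPU left
host 4: place vm7 (5 vCPU), 27 vCPU left
host 4: place vm8 (17 vCPU), 10 vCPU left
host 5: place vm9 (17 vCPU), 15 vCPU left
5 hosts × 32 vCPU = 160 vCPU; used 123 vCPU; unused 37 vCPU.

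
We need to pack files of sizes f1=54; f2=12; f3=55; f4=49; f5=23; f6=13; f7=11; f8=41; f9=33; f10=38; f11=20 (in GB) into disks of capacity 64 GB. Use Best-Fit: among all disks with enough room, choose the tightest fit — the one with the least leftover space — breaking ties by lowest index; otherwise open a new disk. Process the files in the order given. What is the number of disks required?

7 disks

Put f1 (54 GB) in disk 1; 10 GB remain.
Put f2 (12 GB) in disk 2; 52 GB remain.
Put f3 (55 GB) in disk 3; 9 GB remain.
Put f4 (49 GB) in disk 2; 3 GB remain.
Put f5 (23 GB) in disk 4; 41 GB remain.
Put f6 (13 GB) in disk 4; 28 GB remain.
Put f7 (11 GB) in disk 4; 17 GB remain.
Put f8 (41 GB) in disk 5; 23 GB remain.
Put f9 (33 GB) in disk 6; 31 GB remain.
Put f10 (38 GB) in disk 7; 26 GB remain.
Put f11 (20 GB) in disk 5; 3 GB remain.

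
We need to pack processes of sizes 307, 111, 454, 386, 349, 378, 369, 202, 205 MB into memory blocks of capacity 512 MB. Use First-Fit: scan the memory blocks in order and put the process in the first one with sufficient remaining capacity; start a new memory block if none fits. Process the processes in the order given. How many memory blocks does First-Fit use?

memory block 1: place 307 MB, 205 MB left
memory block 1: place 111 MB, 94 MB left
memory block 2: place 454 MB, 58 MB left
memory block 3: place 386 MB, 126 MB left
memory block 4: place 349 MB, 163 MB left
memory block 5: place 378 MB, 134 MB left
memory block 6: place 369 MB, 143 MB left
memory block 7: place 202 MB, 310 MB left
memory block 7: place 205 MB, 105 MB left

7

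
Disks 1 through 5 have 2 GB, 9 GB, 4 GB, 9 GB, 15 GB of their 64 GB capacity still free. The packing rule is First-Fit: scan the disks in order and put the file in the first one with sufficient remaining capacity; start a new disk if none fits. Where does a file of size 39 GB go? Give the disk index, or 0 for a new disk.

0

No disk has ≥ 39 GB free, so a new disk is opened.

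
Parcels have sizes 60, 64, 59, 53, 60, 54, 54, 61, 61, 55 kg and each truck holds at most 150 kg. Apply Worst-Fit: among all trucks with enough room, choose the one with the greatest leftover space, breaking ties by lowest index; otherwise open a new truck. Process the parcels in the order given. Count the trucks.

truck 1: place 60 kg, 90 kg left
truck 1: place 64 kg, 26 kg left
truck 2: place 59 kg, 91 kg left
truck 2: place 53 kg, 38 kg left
truck 3: place 60 kg, 90 kg left
truck 3: place 54 kg, 36 kg left
truck 4: place 54 kg, 96 kg left
truck 4: place 61 kg, 35 kg left
truck 5: place 61 kg, 89 kg left
truck 5: place 55 kg, 34 kg left
Final trucks: [60,64] [59,53] [60,54] [54,61] [61,55].

5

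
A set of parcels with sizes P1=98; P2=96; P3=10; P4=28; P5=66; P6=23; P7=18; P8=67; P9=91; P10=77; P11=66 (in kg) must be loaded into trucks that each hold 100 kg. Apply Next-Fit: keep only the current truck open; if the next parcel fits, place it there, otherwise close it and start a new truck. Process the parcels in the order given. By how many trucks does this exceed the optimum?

1

Next-Fit: [98] [96] [10,28] [66,23] [18,67] [91] [77] [66] → 8 trucks.
Total size 640 kg; any packing needs at least ⌈640/100⌉ = 7 trucks.
An optimal packing achieves that bound: [98] [96] [91] [77,23] [67,28] [66,18,10] [66] → 7 trucks.
Excess: 8 − 7 = 1.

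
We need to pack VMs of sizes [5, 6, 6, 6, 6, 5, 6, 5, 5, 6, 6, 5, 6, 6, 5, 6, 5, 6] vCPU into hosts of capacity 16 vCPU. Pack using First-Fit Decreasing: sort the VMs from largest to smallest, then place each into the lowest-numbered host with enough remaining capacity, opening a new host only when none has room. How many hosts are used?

8

Sorted descending: 6, 6, 6, 6, 6, 6, 6, 6, 6, 6, 6, 5, 5, 5, 5, 5, 5, 5.
6 vCPU → host 1 (remaining 10 vCPU)
6 vCPU → host 1 (remaining 4 vCPU)
6 vCPU → host 2 (remaining 10 vCPU)
6 vCPU → host 2 (remaining 4 vCPU)
6 vCPU → host 3 (remaining 10 vCPU)
6 vCPU → host 3 (remaining 4 vCPU)
6 vCPU → host 4 (remaining 10 vCPU)
6 vCPU → host 4 (remaining 4 vCPU)
6 vCPU → host 5 (remaining 10 vCPU)
6 vCPU → host 5 (remaining 4 vCPU)
6 vCPU → host 6 (remaining 10 vCPU)
5 vCPU → host 6 (remaining 5 vCPU)
5 vCPU → host 6 (remaining 0 vCPU)
5 vCPU → host 7 (remaining 11 vCPU)
5 vCPU → host 7 (remaining 6 vCPU)
5 vCPU → host 7 (remaining 1 vCPU)
5 vCPU → host 8 (remaining 11 vCPU)
5 vCPU → host 8 (remaining 6 vCPU)
Final hosts: [6,6] [6,6] [6,6] [6,6] [6,6] [6,5,5] [5,5,5] [5,5].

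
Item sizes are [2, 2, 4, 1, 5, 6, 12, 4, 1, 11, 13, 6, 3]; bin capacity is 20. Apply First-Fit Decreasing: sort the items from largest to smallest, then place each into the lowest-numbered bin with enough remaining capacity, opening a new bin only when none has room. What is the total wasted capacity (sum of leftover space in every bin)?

Sorted descending: 13, 12, 11, 6, 6, 5, 4, 4, 3, 2, 2, 1, 1.
bin 1: place 13, 7 left
bin 2: place 12, 8 left
bin 3: place 11, 9 left
bin 1: place 6, 1 left
bin 2: place 6, 2 left
bin 3: place 5, 4 left
bin 3: place 4, 0 left
bin 4: place 4, 16 left
bin 4: place 3, 13 left
bin 2: place 2, 0 left
bin 4: place 2, 11 left
bin 1: place 1, 0 left
bin 4: place 1, 10 left
4 bins × 20 = 80; used 70; unused 10.

10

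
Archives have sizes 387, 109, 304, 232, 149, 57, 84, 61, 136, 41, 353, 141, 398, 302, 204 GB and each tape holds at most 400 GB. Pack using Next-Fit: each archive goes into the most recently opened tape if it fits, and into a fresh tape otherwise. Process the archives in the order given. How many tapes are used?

Put 387 GB in tape 1; 13 GB remain.
Put 109 GB in tape 2; 291 GB remain.
Put 304 GB in tape 3; 96 GB remain.
Put 232 GB in tape 4; 168 GB remain.
Put 149 GB in tape 4; 19 GB remain.
Put 57 GB in tape 5; 343 GB remain.
Put 84 GB in tape 5; 259 GB remain.
Put 61 GB in tape 5; 198 GB remain.
Put 136 GB in tape 5; 62 GB remain.
Put 41 GB in tape 5; 21 GB remain.
Put 353 GB in tape 6; 47 GB remain.
Put 141 GB in tape 7; 259 GB remain.
Put 398 GB in tape 8; 2 GB remain.
Put 302 GB in tape 9; 98 GB remain.
Put 204 GB in tape 10; 196 GB remain.

10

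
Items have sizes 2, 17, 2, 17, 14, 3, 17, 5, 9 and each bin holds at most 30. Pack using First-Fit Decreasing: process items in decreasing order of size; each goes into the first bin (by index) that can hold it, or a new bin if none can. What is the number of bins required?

4 bins

Sorted descending: 17, 17, 17, 14, 9, 5, 3, 2, 2.
bin 1: place 17, 13 left
bin 2: place 17, 13 left
bin 3: place 17, 13 left
bin 4: place 14, 16 left
bin 1: place 9, 4 left
bin 2: place 5, 8 left
bin 1: place 3, 1 left
bin 2: place 2, 6 left
bin 2: place 2, 4 left
Final bins: [17,9,3] [17,5,2,2] [17] [14].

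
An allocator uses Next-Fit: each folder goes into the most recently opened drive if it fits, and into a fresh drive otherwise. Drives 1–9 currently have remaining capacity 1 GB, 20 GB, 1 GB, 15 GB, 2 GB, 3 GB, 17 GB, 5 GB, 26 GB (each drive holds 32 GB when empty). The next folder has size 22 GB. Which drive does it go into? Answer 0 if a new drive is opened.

9

Next-Fit only looks at drive 9, which has 26 GB free.
22 GB fits there.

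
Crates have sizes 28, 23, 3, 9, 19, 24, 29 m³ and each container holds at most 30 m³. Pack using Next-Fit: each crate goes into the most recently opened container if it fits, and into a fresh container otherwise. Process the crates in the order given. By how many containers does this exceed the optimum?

Next-Fit: [28] [23,3] [9,19] [24] [29] → 5 containers.
Total size 135 m³; any packing needs at least ⌈135/30⌉ = 5 containers.
So 5 is already optimal.

0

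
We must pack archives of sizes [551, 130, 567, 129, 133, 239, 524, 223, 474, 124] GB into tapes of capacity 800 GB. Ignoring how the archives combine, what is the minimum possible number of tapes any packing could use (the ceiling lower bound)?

Total size = 551 + 130 + 567 + 129 + 133 + 239 + 524 + 223 + 474 + 124 = 3094 GB.
⌈3094 / 800⌉ = 4.

4 tapes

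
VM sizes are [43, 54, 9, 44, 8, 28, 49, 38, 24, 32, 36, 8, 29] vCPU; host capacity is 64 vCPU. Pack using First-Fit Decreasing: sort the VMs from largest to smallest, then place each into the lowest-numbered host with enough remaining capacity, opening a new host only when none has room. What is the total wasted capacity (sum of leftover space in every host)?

Sorted descending: 54, 49, 44, 43, 38, 36, 32, 29, 28, 24, 9, 8, 8.
54 vCPU → host 1 (remaining 10 vCPU)
49 vCPU → host 2 (remaining 15 vCPU)
44 vCPU → host 3 (remaining 20 vCPU)
43 vCPU → host 4 (remaining 21 vCPU)
38 vCPU → host 5 (remaining 26 vCPU)
36 vCPU → host 6 (remaining 28 vCPU)
32 vCPU → host 7 (remaining 32 vCPU)
29 vCPU → host 7 (remaining 3 vCPU)
28 vCPU → host 6 (remaining 0 vCPU)
24 vCPU → host 5 (remaining 2 vCPU)
9 vCPU → host 1 (remaining 1 vCPU)
8 vCPU → host 2 (remaining 7 vCPU)
8 vCPU → host 3 (remaining 12 vCPU)
7 hosts × 64 vCPU = 448 vCPU; used 402 vCPU; unused 46 vCPU.

46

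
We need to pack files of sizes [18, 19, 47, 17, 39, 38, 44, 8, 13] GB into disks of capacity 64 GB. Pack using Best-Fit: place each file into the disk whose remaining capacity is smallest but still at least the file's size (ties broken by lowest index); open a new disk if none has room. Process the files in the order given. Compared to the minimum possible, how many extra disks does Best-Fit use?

Best-Fit: [18,19] [47,17] [39,13] [38] [44,8] → 5 disks.
Total size 243 GB; any packing needs at least ⌈243/64⌉ = 4 disks.
An optimal packing achieves that bound: [47,17] [44,19] [39,18] [38,13,8] → 4 disks.
Excess: 5 − 4 = 1.

1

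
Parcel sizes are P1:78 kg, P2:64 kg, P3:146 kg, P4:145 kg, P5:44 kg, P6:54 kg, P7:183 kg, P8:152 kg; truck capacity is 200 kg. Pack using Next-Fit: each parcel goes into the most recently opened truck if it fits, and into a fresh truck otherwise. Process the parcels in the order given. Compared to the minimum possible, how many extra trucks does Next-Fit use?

1

Next-Fit: [78,64] [146] [145,44] [54] [183] [152] → 6 trucks.
Total size 866 kg; any packing needs at least ⌈866/200⌉ = 5 trucks.
An optimal packing achieves that bound: [183] [152,44] [146,54] [145] [78,64] → 5 trucks.
Excess: 6 − 5 = 1.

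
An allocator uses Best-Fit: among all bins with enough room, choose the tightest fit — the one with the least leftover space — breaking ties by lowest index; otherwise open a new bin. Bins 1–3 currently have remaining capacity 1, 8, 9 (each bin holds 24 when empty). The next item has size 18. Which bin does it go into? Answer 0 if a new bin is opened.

0

No bin has ≥ 18 free, so a new bin is opened.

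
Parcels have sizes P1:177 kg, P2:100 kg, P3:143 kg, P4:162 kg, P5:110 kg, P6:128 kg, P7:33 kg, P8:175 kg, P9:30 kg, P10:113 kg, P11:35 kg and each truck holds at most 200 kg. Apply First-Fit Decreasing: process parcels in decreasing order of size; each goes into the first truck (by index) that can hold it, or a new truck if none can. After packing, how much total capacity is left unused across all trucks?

394

Sorted descending: 177, 175, 162, 143, 128, 113, 110, 100, 35, 33, 30.
Put 177 kg in truck 1; 23 kg remain.
Put 175 kg in truck 2; 25 kg remain.
Put 162 kg in truck 3; 38 kg remain.
Put 143 kg in truck 4; 57 kg remain.
Put 128 kg in truck 5; 72 kg remain.
Put 113 kg in truck 6; 87 kg remain.
Put 110 kg in truck 7; 90 kg remain.
Put 100 kg in truck 8; 100 kg remain.
Put 35 kg in truck 3; 3 kg remain.
Put 33 kg in truck 4; 24 kg remain.
Put 30 kg in truck 5; 42 kg remain.
8 trucks × 200 kg = 1600 kg; used 1206 kg; unused 394 kg.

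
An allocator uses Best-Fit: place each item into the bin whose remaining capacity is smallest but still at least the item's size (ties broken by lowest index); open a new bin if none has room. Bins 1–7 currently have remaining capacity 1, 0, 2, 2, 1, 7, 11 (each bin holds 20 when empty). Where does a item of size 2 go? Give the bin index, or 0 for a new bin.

3

Bins with room: bin 3 (2), bin 4 (2), bin 6 (7), bin 7 (11).
Tightest fit is bin 3 with 2 free.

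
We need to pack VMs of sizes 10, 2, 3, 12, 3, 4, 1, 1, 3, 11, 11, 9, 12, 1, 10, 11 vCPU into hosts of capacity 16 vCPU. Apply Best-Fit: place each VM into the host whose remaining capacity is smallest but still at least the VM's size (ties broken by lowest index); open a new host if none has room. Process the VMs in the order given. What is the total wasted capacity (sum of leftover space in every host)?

10 vCPU → host 1 (remaining 6 vCPU)
2 vCPU → host 1 (remaining 4 vCPU)
3 vCPU → host 1 (remaining 1 vCPU)
12 vCPU → host 2 (remaining 4 vCPU)
3 vCPU → host 2 (remaining 1 vCPU)
4 vCPU → host 3 (remaining 12 vCPU)
1 vCPU → host 1 (remaining 0 vCPU)
1 vCPU → host 2 (remaining 0 vCPU)
3 vCPU → host 3 (remaining 9 vCPU)
11 vCPU → host 4 (remaining 5 vCPU)
11 vCPU → host 5 (remaining 5 vCPU)
9 vCPU → host 3 (remaining 0 vCPU)
12 vCPU → host 6 (remaining 4 vCPU)
1 vCPU → host 6 (remaining 3 vCPU)
10 vCPU → host 7 (remaining 6 vCPU)
11 vCPU → host 8 (remaining 5 vCPU)
8 hosts × 16 vCPU = 128 vCPU; used 104 vCPU; unused 24 vCPU.

24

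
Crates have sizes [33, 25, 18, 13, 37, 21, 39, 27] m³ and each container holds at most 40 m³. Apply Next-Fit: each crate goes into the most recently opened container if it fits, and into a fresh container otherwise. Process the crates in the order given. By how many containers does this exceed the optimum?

1

Next-Fit: [33] [25] [18,13] [37] [21] [39] [27] → 7 containers.
Total size 213 m³; any packing needs at least ⌈213/40⌉ = 6 containers.
An optimal packing achieves that bound: [39] [37] [33] [27,13] [25] [21,18] → 6 containers.
Excess: 7 − 6 = 1.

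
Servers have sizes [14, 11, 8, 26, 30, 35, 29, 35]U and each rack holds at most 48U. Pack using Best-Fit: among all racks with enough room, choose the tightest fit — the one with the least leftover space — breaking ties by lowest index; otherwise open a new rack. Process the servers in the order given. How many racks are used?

6

rack 1: place 14U, 34U left
rack 1: place 11U, 23U left
rack 1: place 8U, 15U left
rack 2: place 26U, 22U left
rack 3: place 30U, 18U left
rack 4: place 35U, 13U left
rack 5: place 29U, 19U left
rack 6: place 35U, 13U left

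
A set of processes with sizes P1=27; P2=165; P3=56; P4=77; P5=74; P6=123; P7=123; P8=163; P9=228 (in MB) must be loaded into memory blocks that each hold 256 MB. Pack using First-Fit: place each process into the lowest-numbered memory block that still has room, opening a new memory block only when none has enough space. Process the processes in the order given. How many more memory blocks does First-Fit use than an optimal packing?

0

First-Fit: [27,165,56] [77,74] [123,123] [163] [228] → 5 memory blocks.
Total size 1036 MB; any packing needs at least ⌈1036/256⌉ = 5 memory blocks.
So 5 is already optimal.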